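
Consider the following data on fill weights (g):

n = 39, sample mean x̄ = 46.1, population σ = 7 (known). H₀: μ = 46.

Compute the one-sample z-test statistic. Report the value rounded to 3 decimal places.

test statistic = 0.089

SE = σ/√n = 7/√39 = 1.1209
z = (x̄−μ₀)/SE = (46.1−46)/1.1209 = 0.0892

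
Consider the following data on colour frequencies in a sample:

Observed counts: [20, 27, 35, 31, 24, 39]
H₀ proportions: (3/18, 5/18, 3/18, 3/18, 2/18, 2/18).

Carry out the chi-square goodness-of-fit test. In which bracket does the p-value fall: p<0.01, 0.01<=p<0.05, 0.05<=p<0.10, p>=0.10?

p-value bracket: p<0.01

n = 176; E_i = n·p_i = [29.33, 48.89, 29.33, 29.33, 19.56, 19.56]
χ² = (20−29.33)²/29.33 + (27−48.89)²/48.89 + (35−29.33)²/29.33 + (31−29.33)²/29.33 + (24−19.56)²/19.56 + (39−19.56)²/19.56 = 34.3034
df = 5
p-value (upper-tail) = 0.00000
→ bracket: p<0.01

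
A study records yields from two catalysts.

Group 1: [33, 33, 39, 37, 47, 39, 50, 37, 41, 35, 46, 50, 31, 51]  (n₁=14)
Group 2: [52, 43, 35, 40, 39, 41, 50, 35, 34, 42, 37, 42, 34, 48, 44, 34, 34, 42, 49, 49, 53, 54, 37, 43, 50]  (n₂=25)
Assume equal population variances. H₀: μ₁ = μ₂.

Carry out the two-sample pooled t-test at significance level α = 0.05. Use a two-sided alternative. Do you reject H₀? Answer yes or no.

x̄₁=40.643, s₁=6.935, n₁=14
x̄₂=42.440, s₂=6.602, n₂=25
s_p² = [13·6.935² + 24·6.602²]/37 = 45.1723
SE = √(s_p²·(1/14+1/25)) = 2.2435
t = (40.643−42.440)/2.2435 = -0.8010
df = 37
p-value (two-sided) = 0.42823
At α=0.05: p ≥ α → fail to reject H₀

reject H₀: no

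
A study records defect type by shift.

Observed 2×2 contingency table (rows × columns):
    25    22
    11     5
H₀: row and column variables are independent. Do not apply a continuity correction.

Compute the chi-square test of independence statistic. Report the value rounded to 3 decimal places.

test statistic = 1.180

Row totals [47, 16], col totals [36, 27], n=63
χ² = (25−26.86)²/26.86 + (22−20.14)²/20.14 + (11−9.14)²/9.14 + (5−6.86)²/6.86 = 1.1799
df = 1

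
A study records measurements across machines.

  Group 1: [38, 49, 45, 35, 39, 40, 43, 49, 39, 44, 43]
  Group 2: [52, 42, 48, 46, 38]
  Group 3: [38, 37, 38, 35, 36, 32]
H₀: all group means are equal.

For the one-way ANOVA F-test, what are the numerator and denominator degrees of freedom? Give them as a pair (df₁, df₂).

degrees of freedom = [2, 19]

k = 3 groups, N = 22 total
df = (k−1, N−k) = (3−1, 22−3) = (2, 19)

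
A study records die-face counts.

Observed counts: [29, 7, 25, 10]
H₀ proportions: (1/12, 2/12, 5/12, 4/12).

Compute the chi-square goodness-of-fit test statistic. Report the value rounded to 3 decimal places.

test statistic = 100.634

n = 71; E_i = n·p_i = [5.92, 11.83, 29.58, 23.67]
χ² = (29−5.92)²/5.92 + (7−11.83)²/11.83 + (25−29.58)²/29.58 + (10−23.67)²/23.67 = 100.6338
df = 3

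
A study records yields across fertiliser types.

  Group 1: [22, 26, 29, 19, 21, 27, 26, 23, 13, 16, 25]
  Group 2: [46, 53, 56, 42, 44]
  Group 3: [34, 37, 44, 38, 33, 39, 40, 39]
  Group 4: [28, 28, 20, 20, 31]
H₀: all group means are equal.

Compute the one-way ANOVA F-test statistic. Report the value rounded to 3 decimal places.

Group means [22.45, 48.20, 38.00, 25.40], grand mean 31.690
SSB = Σnᵢ(x̄ᵢ−x̄)² = 2817.480; SSW = ΣΣ(x−x̄ᵢ)² = 572.727
MSB = 2817.480/3 = 939.1599; MSW = 572.727/25 = 22.9091
F = MSB/MSW = 40.9951
df = (3, 25)

test statistic = 40.995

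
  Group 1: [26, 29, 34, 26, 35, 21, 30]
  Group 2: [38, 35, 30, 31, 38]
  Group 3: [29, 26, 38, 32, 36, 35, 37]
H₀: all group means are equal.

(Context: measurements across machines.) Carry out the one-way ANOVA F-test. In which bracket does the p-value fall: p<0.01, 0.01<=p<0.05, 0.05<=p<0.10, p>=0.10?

Group means [28.71, 34.40, 33.29], grand mean 31.895
SSB = Σnᵢ(x̄ᵢ−x̄)² = 115.732; SSW = ΣΣ(x−x̄ᵢ)² = 320.057
MSB = 115.732/2 = 57.8662; MSW = 320.057/16 = 20.0036
F = MSB/MSW = 2.8928
df = (2, 16)
p-value (upper-tail) = 0.08465
→ bracket: 0.05<=p<0.10

p-value bracket: 0.05<=p<0.10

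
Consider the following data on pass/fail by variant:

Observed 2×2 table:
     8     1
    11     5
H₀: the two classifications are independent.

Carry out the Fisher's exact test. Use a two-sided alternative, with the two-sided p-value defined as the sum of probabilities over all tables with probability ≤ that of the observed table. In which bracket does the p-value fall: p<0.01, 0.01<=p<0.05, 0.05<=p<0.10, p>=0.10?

p-value bracket: p>=0.10

Margins: r₁=9, r₂=16, c₁=19, c₂=6, n=25
p_obs = C(9,8)·C(16,11)/C(25,19); sum pmf over tables with pmf ≤ p_obs
p-value (two-sided) = 0.36443
→ bracket: p>=0.10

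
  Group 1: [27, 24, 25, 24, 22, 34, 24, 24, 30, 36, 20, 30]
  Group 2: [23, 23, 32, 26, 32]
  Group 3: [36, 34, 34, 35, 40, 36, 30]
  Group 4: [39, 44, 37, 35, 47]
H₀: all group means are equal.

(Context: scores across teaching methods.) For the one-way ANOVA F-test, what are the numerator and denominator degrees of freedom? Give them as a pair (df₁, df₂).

degrees of freedom = [3, 25]

k = 4 groups, N = 29 total
df = (k−1, N−k) = (4−1, 29−4) = (3, 25)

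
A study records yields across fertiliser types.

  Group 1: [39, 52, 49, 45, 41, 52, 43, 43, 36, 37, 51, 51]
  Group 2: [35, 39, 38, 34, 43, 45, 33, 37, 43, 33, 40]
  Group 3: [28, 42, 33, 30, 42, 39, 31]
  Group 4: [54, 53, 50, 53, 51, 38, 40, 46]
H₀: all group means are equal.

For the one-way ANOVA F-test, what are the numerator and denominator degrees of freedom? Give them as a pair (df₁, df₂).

k = 4 groups, N = 38 total
df = (k−1, N−k) = (4−1, 38−4) = (3, 34)

degrees of freedom = [3, 34]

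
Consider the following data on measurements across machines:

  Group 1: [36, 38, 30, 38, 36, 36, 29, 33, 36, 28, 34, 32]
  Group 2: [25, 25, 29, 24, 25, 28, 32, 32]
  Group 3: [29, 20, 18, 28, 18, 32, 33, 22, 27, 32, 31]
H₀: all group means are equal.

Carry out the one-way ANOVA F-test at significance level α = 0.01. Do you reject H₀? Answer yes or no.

reject H₀: yes

Group means [33.83, 27.50, 26.36], grand mean 29.548
SSB = Σnᵢ(x̄ᵢ−x̄)² = 365.465; SSW = ΣΣ(x−x̄ᵢ)² = 542.212
MSB = 365.465/2 = 182.7326; MSW = 542.212/28 = 19.3647
F = MSB/MSW = 9.4364
df = (2, 28)
p-value (upper-tail) = 0.00074
At α=0.01: p < α → reject H₀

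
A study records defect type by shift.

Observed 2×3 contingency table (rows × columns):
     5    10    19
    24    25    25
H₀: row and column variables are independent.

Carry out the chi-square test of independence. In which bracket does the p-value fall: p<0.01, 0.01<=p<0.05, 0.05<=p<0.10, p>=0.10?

p-value bracket: 0.05<=p<0.10

Row totals [34, 74], col totals [29, 35, 44], n=108
χ² = (5−9.13)²/9.13 + (10−11.02)²/11.02 + (19−13.85)²/13.85 + (24−19.87)²/19.87 + (25−23.98)²/23.98 + (25−30.15)²/30.15 = 5.6561
df = 2
p-value (upper-tail) = 0.05913
→ bracket: 0.05<=p<0.10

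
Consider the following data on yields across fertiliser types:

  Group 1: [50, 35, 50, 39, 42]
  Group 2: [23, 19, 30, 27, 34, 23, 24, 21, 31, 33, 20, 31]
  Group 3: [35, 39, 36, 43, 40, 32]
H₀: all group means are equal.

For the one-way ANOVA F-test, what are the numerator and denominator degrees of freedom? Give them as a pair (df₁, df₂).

k = 3 groups, N = 23 total
df = (k−1, N−k) = (3−1, 23−3) = (2, 20)

degrees of freedom = [2, 20]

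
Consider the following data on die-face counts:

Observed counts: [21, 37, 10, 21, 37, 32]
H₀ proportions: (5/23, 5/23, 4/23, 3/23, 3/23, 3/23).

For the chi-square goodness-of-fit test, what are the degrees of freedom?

degrees of freedom = 5

df = k − 1 = 6 − 1 = 5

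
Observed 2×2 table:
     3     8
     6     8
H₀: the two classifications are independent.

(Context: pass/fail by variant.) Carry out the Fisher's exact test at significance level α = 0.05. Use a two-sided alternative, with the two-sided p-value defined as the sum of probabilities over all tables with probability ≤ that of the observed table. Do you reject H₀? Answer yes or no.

reject H₀: no

Margins: r₁=11, r₂=14, c₁=9, c₂=16, n=25
p_obs = C(11,3)·C(14,6)/C(25,9); sum pmf over tables with pmf ≤ p_obs
p-value (two-sided) = 0.67662
At α=0.05: p ≥ α → fail to reject H₀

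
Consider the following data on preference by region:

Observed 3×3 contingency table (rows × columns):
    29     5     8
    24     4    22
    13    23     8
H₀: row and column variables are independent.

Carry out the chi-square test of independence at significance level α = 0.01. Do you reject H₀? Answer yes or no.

reject H₀: yes

Row totals [42, 50, 44], col totals [66, 32, 38], n=136
χ² = (29−20.38)²/20.38 + (5−9.88)²/9.88 + (8−11.74)²/11.74 + (24−24.26)²/24.26 + (4−11.76)²/11.76 + (22−13.97)²/13.97 + (13−21.35)²/21.35 + (23−10.35)²/10.35 + (8−12.29)²/12.29 = 37.2039
df = 4
p-value (upper-tail) = 0.00000
At α=0.01: p < α → reject H₀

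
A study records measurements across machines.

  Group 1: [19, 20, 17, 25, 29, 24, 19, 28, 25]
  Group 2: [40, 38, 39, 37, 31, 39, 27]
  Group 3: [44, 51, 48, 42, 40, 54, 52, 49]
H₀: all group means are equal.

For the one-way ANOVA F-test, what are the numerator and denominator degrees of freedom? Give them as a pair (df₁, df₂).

degrees of freedom = [2, 21]

k = 3 groups, N = 24 total
df = (k−1, N−k) = (3−1, 24−3) = (2, 21)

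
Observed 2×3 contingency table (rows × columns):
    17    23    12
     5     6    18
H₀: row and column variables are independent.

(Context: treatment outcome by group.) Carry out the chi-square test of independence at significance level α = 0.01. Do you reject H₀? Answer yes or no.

reject H₀: yes

Row totals [52, 29], col totals [22, 29, 30], n=81
χ² = (17−14.12)²/14.12 + (23−18.62)²/18.62 + (12−19.26)²/19.26 + (5−7.88)²/7.88 + (6−10.38)²/10.38 + (18−10.74)²/10.74 = 12.1606
df = 2
p-value (upper-tail) = 0.00229
At α=0.01: p < α → reject H₀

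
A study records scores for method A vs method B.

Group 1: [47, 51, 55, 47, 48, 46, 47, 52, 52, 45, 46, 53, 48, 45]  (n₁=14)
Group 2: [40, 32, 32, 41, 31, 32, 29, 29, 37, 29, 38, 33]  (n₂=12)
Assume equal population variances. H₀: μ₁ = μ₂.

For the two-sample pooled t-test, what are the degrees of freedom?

degrees of freedom = 24

df = n₁ + n₂ − 2 = 14 + 12 − 2 = 24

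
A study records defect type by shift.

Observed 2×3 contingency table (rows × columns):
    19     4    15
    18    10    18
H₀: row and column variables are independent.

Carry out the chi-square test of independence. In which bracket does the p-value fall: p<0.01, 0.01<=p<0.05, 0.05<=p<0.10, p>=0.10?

Row totals [38, 46], col totals [37, 14, 33], n=84
χ² = (19−16.74)²/16.74 + (4−6.33)²/6.33 + (15−14.93)²/14.93 + (18−20.26)²/20.26 + (10−7.67)²/7.67 + (18−18.07)²/18.07 = 2.1286
df = 2
p-value (upper-tail) = 0.34497
→ bracket: p>=0.10

p-value bracket: p>=0.10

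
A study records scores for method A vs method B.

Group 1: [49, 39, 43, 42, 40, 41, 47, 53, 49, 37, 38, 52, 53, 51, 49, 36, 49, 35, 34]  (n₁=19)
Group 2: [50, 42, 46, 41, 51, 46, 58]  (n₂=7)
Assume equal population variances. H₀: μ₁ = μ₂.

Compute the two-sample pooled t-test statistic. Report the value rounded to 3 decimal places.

x̄₁=44.053, s₁=6.536, n₁=19
x̄₂=47.714, s₂=5.851, n₂=7
s_p² = [18·6.536² + 6·5.851²]/24 = 40.5990
SE = √(s_p²·(1/19+1/7)) = 2.8172
t = (44.053−47.714)/2.8172 = -1.2997
df = 24

test statistic = -1.300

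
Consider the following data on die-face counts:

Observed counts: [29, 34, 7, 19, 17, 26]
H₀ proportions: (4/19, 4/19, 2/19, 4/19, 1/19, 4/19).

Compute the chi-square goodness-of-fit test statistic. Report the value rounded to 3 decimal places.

test statistic = 22.303

n = 132; E_i = n·p_i = [27.79, 27.79, 13.89, 27.79, 6.95, 27.79]
χ² = (29−27.79)²/27.79 + (34−27.79)²/27.79 + (7−13.89)²/13.89 + (19−27.79)²/27.79 + (17−6.95)²/6.95 + (26−27.79)²/27.79 = 22.3030
df = 5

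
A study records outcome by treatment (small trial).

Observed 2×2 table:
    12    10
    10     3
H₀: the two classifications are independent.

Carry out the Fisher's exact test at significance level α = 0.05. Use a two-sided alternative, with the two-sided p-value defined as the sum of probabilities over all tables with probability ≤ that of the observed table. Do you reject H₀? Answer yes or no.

Margins: r₁=22, r₂=13, c₁=22, c₂=13, n=35
p_obs = C(22,12)·C(13,10)/C(35,22); sum pmf over tables with pmf ≤ p_obs
p-value (two-sided) = 0.28211
At α=0.05: p ≥ α → fail to reject H₀

reject H₀: no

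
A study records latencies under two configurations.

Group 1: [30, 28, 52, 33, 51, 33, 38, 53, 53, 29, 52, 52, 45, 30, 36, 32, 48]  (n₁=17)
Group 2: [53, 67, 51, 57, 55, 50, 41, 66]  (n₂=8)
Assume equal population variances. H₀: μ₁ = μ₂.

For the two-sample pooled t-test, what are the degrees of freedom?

degrees of freedom = 23

df = n₁ + n₂ − 2 = 17 + 8 − 2 = 23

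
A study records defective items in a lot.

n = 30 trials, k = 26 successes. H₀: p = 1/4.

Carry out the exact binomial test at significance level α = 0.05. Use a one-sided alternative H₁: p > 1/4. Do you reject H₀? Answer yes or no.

reject H₀: yes

Exact binomial: n=30, k=26, p₀=1/4=0.2500
P(X≥26) from Σ C(n,i)·p₀^i·(1−p₀)^(n−i)
p-value (one-sided, H₁ greater) = 0.00000
At α=0.05: p < α → reject H₀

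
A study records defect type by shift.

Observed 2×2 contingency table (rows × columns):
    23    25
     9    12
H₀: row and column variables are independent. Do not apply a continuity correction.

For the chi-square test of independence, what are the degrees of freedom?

df = (r−1)(c−1) = (2−1)·(2−1) = 1

degrees of freedom = 1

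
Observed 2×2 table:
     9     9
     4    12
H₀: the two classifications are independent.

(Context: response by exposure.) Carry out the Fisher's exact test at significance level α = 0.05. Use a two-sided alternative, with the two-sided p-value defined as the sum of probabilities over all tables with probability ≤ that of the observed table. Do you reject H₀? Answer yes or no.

reject H₀: no

Margins: r₁=18, r₂=16, c₁=13, c₂=21, n=34
p_obs = C(18,9)·C(16,4)/C(34,13); sum pmf over tables with pmf ≤ p_obs
p-value (two-sided) = 0.17173
At α=0.05: p ≥ α → fail to reject H₀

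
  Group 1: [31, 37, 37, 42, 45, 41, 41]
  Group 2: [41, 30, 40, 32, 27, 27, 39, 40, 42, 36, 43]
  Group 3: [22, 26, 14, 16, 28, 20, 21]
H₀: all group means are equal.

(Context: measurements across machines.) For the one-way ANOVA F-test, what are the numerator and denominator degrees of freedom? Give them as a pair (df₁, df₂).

k = 3 groups, N = 25 total
df = (k−1, N−k) = (3−1, 25−3) = (2, 22)

degrees of freedom = [2, 22]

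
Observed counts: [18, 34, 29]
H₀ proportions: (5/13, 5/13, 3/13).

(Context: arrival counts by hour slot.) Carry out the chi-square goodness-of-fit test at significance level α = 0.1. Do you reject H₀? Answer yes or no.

n = 81; E_i = n·p_i = [31.15, 31.15, 18.69]
χ² = (18−31.15)²/31.15 + (34−31.15)²/31.15 + (29−18.69)²/18.69 = 11.4979
df = 2
p-value (upper-tail) = 0.00319
At α=0.1: p < α → reject H₀

reject H₀: yes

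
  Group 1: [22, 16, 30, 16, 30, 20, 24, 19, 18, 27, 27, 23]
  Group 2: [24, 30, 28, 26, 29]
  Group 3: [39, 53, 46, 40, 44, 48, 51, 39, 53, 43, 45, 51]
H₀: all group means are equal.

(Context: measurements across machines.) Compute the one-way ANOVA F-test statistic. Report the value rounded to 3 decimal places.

test statistic = 74.855

Group means [22.67, 27.40, 46.00], grand mean 33.138
SSB = Σnᵢ(x̄ᵢ−x̄)² = 3465.582; SSW = ΣΣ(x−x̄ᵢ)² = 601.867
MSB = 3465.582/2 = 1732.7908; MSW = 601.867/26 = 23.1487
F = MSB/MSW = 74.8547
df = (2, 26)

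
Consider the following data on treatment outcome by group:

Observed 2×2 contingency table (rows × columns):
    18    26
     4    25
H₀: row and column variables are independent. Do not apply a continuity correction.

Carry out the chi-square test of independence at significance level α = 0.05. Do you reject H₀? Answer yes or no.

Row totals [44, 29], col totals [22, 51], n=73
χ² = (18−13.26)²/13.26 + (26−30.74)²/30.74 + (4−8.74)²/8.74 + (25−20.26)²/20.26 = 6.1042
df = 1
p-value (upper-tail) = 0.01349
At α=0.05: p < α → reject H₀

reject H₀: yes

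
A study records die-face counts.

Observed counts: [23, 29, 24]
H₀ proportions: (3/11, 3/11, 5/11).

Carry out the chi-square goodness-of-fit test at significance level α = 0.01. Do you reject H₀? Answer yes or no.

n = 76; E_i = n·p_i = [20.73, 20.73, 34.55]
χ² = (23−20.73)²/20.73 + (29−20.73)²/20.73 + (24−34.55)²/34.55 = 6.7702
df = 2
p-value (upper-tail) = 0.03387
At α=0.01: p ≥ α → fail to reject H₀

reject H₀: no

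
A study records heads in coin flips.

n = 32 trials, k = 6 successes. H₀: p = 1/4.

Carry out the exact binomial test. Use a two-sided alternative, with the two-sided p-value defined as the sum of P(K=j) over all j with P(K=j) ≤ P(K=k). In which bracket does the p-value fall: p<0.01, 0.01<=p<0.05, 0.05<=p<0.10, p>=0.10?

Exact binomial: n=32, k=6, p₀=1/4=0.2500
P(X=j) = C(n,j)·p₀^j·(1−p₀)^(n−j); p = Σ P(X=j) over j with P(X=j) ≤ P(X=6)
p-value (two-sided) = 0.54121
→ bracket: p>=0.10

p-value bracket: p>=0.10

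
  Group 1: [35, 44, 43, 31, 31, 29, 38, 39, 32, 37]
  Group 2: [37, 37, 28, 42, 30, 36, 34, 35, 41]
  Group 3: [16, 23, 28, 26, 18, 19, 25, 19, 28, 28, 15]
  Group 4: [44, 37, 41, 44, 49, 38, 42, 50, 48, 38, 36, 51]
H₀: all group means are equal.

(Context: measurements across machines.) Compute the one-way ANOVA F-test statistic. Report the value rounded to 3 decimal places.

test statistic = 33.377

Group means [35.90, 35.56, 22.27, 43.17], grand mean 34.333
SSB = Σnᵢ(x̄ᵢ−x̄)² = 2574.363; SSW = ΣΣ(x−x̄ᵢ)² = 976.971
MSB = 2574.363/3 = 858.1209; MSW = 976.971/38 = 25.7098
F = MSB/MSW = 33.3772
df = (3, 38)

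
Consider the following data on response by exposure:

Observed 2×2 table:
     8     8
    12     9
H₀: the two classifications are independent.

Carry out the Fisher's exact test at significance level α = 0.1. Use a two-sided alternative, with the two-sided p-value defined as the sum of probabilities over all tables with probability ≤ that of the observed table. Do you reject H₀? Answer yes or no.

Margins: r₁=16, r₂=21, c₁=20, c₂=17, n=37
p_obs = C(16,8)·C(21,12)/C(37,20); sum pmf over tables with pmf ≤ p_obs
p-value (two-sided) = 0.74631
At α=0.1: p ≥ α → fail to reject H₀

reject H₀: no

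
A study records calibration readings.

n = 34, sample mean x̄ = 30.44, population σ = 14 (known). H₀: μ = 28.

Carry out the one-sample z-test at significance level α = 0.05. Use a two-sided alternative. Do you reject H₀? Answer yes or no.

reject H₀: no

SE = σ/√n = 14/√34 = 2.4010
z = (x̄−μ₀)/SE = (30.44−28)/2.4010 = 1.0163
p-value (two-sided) = 0.30951
At α=0.05: p ≥ α → fail to reject H₀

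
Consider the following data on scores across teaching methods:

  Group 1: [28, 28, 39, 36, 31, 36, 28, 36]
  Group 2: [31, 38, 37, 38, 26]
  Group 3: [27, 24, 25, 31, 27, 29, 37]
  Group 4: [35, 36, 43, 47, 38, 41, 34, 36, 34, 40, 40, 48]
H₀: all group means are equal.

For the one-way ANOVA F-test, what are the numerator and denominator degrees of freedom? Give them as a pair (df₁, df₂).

degrees of freedom = [3, 28]

k = 4 groups, N = 32 total
df = (k−1, N−k) = (4−1, 32−4) = (3, 28)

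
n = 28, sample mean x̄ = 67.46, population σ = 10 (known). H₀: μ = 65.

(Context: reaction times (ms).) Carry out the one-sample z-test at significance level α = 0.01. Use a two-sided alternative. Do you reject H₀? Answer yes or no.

SE = σ/√n = 10/√28 = 1.8898
z = (x̄−μ₀)/SE = (67.46−65)/1.8898 = 1.3017
p-value (two-sided) = 0.19302
At α=0.01: p ≥ α → fail to reject H₀

reject H₀: no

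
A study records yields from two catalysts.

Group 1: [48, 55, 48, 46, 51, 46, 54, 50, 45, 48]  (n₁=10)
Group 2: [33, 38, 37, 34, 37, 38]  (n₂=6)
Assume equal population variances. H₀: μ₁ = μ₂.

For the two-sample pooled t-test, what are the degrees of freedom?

degrees of freedom = 14

df = n₁ + n₂ − 2 = 10 + 6 − 2 = 14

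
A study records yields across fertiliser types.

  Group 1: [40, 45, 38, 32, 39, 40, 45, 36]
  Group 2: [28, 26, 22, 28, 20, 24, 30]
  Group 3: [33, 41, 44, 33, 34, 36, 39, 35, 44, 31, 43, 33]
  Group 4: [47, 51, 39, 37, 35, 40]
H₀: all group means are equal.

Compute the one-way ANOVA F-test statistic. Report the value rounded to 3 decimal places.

Group means [39.38, 25.43, 37.17, 41.50], grand mean 36.000
SSB = Σnᵢ(x̄ᵢ−x̄)² = 1071.244; SSW = ΣΣ(x−x̄ᵢ)² = 652.756
MSB = 1071.244/3 = 357.0813; MSW = 652.756/29 = 22.5088
F = MSB/MSW = 15.8641
df = (3, 29)

test statistic = 15.864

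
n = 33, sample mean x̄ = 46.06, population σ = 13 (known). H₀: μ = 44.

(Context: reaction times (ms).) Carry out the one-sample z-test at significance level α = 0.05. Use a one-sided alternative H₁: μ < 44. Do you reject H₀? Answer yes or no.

reject H₀: no

SE = σ/√n = 13/√33 = 2.2630
z = (x̄−μ₀)/SE = (46.06−44)/2.2630 = 0.9103
p-value (one-sided, H₁ less) = 0.81867
At α=0.05: p ≥ α → fail to reject H₀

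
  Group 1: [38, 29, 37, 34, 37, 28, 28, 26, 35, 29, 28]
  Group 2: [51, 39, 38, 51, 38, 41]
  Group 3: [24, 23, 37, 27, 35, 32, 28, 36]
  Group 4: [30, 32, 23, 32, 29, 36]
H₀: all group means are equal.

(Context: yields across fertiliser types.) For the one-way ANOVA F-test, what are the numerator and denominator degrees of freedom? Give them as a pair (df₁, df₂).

k = 4 groups, N = 31 total
df = (k−1, N−k) = (4−1, 31−4) = (3, 27)

degrees of freedom = [3, 27]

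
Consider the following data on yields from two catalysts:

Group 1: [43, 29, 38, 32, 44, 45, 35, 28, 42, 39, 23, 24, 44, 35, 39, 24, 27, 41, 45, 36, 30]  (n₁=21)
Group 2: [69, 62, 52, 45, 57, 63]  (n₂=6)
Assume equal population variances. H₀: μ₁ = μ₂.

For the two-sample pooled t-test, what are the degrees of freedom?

degrees of freedom = 25

df = n₁ + n₂ − 2 = 21 + 6 − 2 = 25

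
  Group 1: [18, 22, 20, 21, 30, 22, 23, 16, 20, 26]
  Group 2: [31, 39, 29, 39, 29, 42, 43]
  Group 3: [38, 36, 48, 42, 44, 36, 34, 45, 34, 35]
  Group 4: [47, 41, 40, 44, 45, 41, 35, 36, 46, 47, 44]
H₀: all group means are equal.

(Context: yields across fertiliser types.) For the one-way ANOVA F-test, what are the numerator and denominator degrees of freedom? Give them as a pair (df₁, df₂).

k = 4 groups, N = 38 total
df = (k−1, N−k) = (4−1, 38−4) = (3, 34)

degrees of freedom = [3, 34]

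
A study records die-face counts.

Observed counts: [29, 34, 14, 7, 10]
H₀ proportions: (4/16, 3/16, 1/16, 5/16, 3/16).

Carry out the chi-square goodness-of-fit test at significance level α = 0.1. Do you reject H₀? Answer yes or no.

n = 94; E_i = n·p_i = [23.50, 17.62, 5.88, 29.38, 17.62]
χ² = (29−23.50)²/23.50 + (34−17.62)²/17.62 + (14−5.88)²/5.88 + (7−29.38)²/29.38 + (10−17.62)²/17.62 = 48.0794
df = 4
p-value (upper-tail) = 0.00000
At α=0.1: p < α → reject H₀

reject H₀: yes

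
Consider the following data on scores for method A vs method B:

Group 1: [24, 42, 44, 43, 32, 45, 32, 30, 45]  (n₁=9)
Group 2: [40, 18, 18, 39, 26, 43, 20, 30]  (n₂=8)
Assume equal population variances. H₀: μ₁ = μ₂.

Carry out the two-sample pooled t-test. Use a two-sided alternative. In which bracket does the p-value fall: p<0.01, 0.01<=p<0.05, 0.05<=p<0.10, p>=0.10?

p-value bracket: 0.05<=p<0.10

x̄₁=37.444, s₁=7.939, n₁=9
x̄₂=29.250, s₂=10.348, n₂=8
s_p² = [8·7.939² + 7·10.348²]/15 = 83.5815
SE = √(s_p²·(1/9+1/8)) = 4.4424
t = (37.444−29.250)/4.4424 = 1.8446
df = 15
p-value (two-sided) = 0.08493
→ bracket: 0.05<=p<0.10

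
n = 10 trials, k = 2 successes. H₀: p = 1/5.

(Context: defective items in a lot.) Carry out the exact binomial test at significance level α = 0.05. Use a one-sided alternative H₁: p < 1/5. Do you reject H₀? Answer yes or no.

Exact binomial: n=10, k=2, p₀=1/5=0.2000
P(X≤2) from Σ C(n,i)·p₀^i·(1−p₀)^(n−i)
p-value (one-sided, H₁ less) = 0.67780
At α=0.05: p ≥ α → fail to reject H₀

reject H₀: no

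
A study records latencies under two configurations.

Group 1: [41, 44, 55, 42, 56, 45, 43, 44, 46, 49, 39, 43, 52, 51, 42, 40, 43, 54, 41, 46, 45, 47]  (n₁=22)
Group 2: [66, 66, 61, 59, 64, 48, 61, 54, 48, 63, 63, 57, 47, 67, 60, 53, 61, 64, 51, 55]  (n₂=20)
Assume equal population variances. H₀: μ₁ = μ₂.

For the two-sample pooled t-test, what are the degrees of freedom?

df = n₁ + n₂ − 2 = 22 + 20 − 2 = 40

degrees of freedom = 40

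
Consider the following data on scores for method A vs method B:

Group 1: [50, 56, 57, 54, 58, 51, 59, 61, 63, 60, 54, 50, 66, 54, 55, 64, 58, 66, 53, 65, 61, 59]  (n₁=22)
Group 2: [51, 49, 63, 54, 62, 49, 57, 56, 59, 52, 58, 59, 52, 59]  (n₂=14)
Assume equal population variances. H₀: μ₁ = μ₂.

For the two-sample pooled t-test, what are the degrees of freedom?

degrees of freedom = 34

df = n₁ + n₂ − 2 = 22 + 14 − 2 = 34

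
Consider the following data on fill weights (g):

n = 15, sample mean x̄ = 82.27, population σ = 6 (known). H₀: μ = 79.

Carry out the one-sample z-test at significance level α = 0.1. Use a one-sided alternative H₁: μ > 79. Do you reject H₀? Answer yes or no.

SE = σ/√n = 6/√15 = 1.5492
z = (x̄−μ₀)/SE = (82.27−79)/1.5492 = 2.1108
p-value (one-sided, H₁ greater) = 0.01740
At α=0.1: p < α → reject H₀

reject H₀: yes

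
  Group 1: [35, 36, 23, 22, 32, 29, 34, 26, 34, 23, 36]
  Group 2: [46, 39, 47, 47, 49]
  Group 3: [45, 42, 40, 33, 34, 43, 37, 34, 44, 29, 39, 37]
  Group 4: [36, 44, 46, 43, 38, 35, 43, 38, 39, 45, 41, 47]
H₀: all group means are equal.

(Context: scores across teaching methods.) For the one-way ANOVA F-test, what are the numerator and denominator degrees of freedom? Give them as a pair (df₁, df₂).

degrees of freedom = [3, 36]

k = 4 groups, N = 40 total
df = (k−1, N−k) = (4−1, 40−4) = (3, 36)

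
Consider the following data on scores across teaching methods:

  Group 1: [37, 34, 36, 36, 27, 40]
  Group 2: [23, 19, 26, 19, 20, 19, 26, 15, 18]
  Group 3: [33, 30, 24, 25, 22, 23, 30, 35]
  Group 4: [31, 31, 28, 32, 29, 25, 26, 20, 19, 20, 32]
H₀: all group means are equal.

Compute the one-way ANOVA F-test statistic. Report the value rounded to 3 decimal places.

test statistic = 12.165

Group means [35.00, 20.56, 27.75, 26.64], grand mean 26.765
SSB = Σnᵢ(x̄ᵢ−x̄)² = 761.850; SSW = ΣΣ(x−x̄ᵢ)² = 626.268
MSB = 761.850/3 = 253.9500; MSW = 626.268/30 = 20.8756
F = MSB/MSW = 12.1649
df = (3, 30)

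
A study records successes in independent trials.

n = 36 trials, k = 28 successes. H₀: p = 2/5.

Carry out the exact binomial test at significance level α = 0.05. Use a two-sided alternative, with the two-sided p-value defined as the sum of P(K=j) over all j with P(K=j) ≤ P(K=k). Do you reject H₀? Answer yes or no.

reject H₀: yes

Exact binomial: n=36, k=28, p₀=2/5=0.4000
P(X=j) = C(n,j)·p₀^j·(1−p₀)^(n−j); p = Σ P(X=j) over j with P(X=j) ≤ P(X=28)
p-value (two-sided) = 0.00001
At α=0.05: p < α → reject H₀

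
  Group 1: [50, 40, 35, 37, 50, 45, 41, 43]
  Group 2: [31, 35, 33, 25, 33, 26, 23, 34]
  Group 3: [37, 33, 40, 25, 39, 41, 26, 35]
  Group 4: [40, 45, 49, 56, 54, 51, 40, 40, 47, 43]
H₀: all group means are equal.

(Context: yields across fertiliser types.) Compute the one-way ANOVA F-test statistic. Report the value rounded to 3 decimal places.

Group means [42.62, 30.00, 34.50, 46.50], grand mean 38.882
SSB = Σnᵢ(x̄ᵢ−x̄)² = 1477.154; SSW = ΣΣ(x−x̄ᵢ)² = 942.375
MSB = 1477.154/3 = 492.3848; MSW = 942.375/30 = 31.4125
F = MSB/MSW = 15.6748
df = (3, 30)

test statistic = 15.675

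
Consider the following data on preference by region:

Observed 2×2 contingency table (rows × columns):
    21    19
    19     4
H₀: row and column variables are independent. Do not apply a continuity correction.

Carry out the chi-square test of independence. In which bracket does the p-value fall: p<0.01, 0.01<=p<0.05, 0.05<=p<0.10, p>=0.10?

Row totals [40, 23], col totals [40, 23], n=63
χ² = (21−25.40)²/25.40 + (19−14.60)²/14.60 + (19−14.60)²/14.60 + (4−8.40)²/8.40 = 5.7112
df = 1
p-value (upper-tail) = 0.01686
→ bracket: 0.01<=p<0.05

p-value bracket: 0.01<=p<0.05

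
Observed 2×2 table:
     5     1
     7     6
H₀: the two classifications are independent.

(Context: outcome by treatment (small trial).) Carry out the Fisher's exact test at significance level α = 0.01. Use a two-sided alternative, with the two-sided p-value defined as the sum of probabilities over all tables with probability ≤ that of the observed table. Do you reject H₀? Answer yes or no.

Margins: r₁=6, r₂=13, c₁=12, c₂=7, n=19
p_obs = C(6,5)·C(13,7)/C(19,12); sum pmf over tables with pmf ≤ p_obs
p-value (two-sided) = 0.33308
At α=0.01: p ≥ α → fail to reject H₀

reject H₀: no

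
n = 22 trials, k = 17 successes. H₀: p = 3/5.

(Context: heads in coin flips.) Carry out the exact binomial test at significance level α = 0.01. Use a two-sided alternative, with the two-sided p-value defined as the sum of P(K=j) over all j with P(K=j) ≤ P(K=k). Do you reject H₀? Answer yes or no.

reject H₀: no

Exact binomial: n=22, k=17, p₀=3/5=0.6000
P(X=j) = C(n,j)·p₀^j·(1−p₀)^(n−j); p = Σ P(X=j) over j with P(X=j) ≤ P(X=17)
p-value (two-sided) = 0.12733
At α=0.01: p ≥ α → fail to reject H₀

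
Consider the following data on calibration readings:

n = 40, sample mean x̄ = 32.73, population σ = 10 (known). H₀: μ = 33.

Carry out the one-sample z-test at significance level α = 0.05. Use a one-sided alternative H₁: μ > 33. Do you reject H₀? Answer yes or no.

SE = σ/√n = 10/√40 = 1.5811
z = (x̄−μ₀)/SE = (32.73−33)/1.5811 = -0.1708
p-value (one-sided, H₁ greater) = 0.56779
At α=0.05: p ≥ α → fail to reject H₀

reject H₀: no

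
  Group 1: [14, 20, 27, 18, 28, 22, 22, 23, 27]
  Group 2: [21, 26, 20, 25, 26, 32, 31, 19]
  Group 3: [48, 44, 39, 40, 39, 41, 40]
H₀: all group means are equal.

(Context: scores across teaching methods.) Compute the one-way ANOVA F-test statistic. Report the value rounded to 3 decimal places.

Group means [22.33, 25.00, 41.57], grand mean 28.833
SSB = Σnᵢ(x̄ᵢ−x̄)² = 1633.619; SSW = ΣΣ(x−x̄ᵢ)² = 399.714
MSB = 1633.619/2 = 816.8095; MSW = 399.714/21 = 19.0340
F = MSB/MSW = 42.9132
df = (2, 21)

test statistic = 42.913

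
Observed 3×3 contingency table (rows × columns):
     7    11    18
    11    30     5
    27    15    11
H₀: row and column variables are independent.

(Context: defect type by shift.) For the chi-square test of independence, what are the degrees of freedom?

df = (r−1)(c−1) = (3−1)·(3−1) = 4

degrees of freedom = 4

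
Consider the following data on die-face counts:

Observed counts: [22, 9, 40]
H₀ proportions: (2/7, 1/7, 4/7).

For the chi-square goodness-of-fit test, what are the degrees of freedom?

degrees of freedom = 2

df = k − 1 = 3 − 1 = 2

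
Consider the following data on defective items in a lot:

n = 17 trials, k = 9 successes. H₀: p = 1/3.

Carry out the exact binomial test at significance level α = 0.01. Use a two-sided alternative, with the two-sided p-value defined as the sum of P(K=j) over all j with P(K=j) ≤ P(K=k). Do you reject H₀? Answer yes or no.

reject H₀: no

Exact binomial: n=17, k=9, p₀=1/3=0.3333
P(X=j) = C(n,j)·p₀^j·(1−p₀)^(n−j); p = Σ P(X=j) over j with P(X=j) ≤ P(X=9)
p-value (two-sided) = 0.11963
At α=0.01: p ≥ α → fail to reject H₀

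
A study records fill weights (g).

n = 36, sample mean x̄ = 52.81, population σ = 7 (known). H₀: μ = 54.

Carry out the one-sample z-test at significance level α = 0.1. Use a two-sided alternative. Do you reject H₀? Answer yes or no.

reject H₀: no

SE = σ/√n = 7/√36 = 1.1667
z = (x̄−μ₀)/SE = (52.81−54)/1.1667 = -1.0200
p-value (two-sided) = 0.30773
At α=0.1: p ≥ α → fail to reject H₀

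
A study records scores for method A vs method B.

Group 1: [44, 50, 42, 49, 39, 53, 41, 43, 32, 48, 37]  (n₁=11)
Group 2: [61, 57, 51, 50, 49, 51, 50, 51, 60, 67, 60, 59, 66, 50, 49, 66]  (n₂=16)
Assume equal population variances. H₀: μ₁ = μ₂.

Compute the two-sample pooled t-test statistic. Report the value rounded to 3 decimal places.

x̄₁=43.455, s₁=6.219, n₁=11
x̄₂=56.062, s₂=6.678, n₂=16
s_p² = [10·6.219² + 15·6.678²]/25 = 42.2266
SE = √(s_p²·(1/11+1/16)) = 2.5452
t = (43.455−56.062)/2.5452 = -4.9537
df = 25

test statistic = -4.954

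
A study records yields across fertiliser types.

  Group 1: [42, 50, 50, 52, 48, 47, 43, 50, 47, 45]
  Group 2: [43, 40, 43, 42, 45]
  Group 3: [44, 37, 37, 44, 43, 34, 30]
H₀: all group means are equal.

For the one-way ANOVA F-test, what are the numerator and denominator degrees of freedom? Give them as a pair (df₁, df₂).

degrees of freedom = [2, 19]

k = 3 groups, N = 22 total
df = (k−1, N−k) = (3−1, 22−3) = (2, 19)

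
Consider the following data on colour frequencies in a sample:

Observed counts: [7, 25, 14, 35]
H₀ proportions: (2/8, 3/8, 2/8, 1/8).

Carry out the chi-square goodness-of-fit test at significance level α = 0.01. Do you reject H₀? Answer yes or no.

reject H₀: yes

n = 81; E_i = n·p_i = [20.25, 30.38, 20.25, 10.12]
χ² = (7−20.25)²/20.25 + (25−30.38)²/30.38 + (14−20.25)²/20.25 + (35−10.12)²/10.12 = 72.6626
df = 3
p-value (upper-tail) = 0.00000
At α=0.01: p < α → reject H₀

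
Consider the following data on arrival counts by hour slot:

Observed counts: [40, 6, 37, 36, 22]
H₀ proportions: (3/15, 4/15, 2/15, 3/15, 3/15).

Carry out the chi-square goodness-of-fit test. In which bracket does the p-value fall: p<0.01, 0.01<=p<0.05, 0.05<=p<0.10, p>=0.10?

p-value bracket: p<0.01

n = 141; E_i = n·p_i = [28.20, 37.60, 18.80, 28.20, 28.20]
χ² = (40−28.20)²/28.20 + (6−37.60)²/37.60 + (37−18.80)²/18.80 + (36−28.20)²/28.20 + (22−28.20)²/28.20 = 52.6348
df = 4
p-value (upper-tail) = 0.00000
→ bracket: p<0.01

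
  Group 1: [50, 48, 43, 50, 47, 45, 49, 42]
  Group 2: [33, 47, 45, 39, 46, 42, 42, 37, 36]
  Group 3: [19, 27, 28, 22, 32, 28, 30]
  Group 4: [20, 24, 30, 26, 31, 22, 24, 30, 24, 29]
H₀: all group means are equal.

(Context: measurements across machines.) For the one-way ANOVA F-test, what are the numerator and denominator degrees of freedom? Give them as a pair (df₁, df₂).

k = 4 groups, N = 34 total
df = (k−1, N−k) = (4−1, 34−4) = (3, 30)

degrees of freedom = [3, 30]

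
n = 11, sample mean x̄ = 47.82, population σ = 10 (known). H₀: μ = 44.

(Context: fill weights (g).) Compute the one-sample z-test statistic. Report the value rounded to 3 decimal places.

SE = σ/√n = 10/√11 = 3.0151
z = (x̄−μ₀)/SE = (47.82−44)/3.0151 = 1.2670

test statistic = 1.267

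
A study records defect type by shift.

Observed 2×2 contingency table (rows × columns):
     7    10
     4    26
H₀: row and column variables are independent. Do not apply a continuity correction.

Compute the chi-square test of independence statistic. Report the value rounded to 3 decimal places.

Row totals [17, 30], col totals [11, 36], n=47
χ² = (7−3.98)²/3.98 + (10−13.02)²/13.02 + (4−7.02)²/7.02 + (26−22.98)²/22.98 = 4.6926
df = 1

test statistic = 4.693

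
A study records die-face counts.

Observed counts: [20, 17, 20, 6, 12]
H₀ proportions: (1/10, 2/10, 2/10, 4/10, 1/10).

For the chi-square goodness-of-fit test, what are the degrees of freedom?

degrees of freedom = 4

df = k − 1 = 5 − 1 = 4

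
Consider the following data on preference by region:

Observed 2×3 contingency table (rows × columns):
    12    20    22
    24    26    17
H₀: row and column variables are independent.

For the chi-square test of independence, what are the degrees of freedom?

df = (r−1)(c−1) = (2−1)·(3−1) = 2

degrees of freedom = 2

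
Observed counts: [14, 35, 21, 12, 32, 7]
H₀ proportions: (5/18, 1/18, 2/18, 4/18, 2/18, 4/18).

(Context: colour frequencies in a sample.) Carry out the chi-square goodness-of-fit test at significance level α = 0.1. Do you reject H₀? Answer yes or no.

reject H₀: yes

n = 121; E_i = n·p_i = [33.61, 6.72, 13.44, 26.89, 13.44, 26.89]
χ² = (14−33.61)²/33.61 + (35−6.72)²/6.72 + (21−13.44)²/13.44 + (12−26.89)²/26.89 + (32−13.44)²/13.44 + (7−26.89)²/26.89 = 183.2074
df = 5
p-value (upper-tail) = 0.00000
At α=0.1: p < α → reject H₀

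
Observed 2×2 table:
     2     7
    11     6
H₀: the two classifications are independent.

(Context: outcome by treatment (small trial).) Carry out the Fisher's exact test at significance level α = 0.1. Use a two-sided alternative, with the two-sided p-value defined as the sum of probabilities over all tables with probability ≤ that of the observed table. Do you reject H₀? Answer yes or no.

reject H₀: yes

Margins: r₁=9, r₂=17, c₁=13, c₂=13, n=26
p_obs = C(9,2)·C(17,11)/C(26,13); sum pmf over tables with pmf ≤ p_obs
p-value (two-sided) = 0.09684
At α=0.1: p < α → reject H₀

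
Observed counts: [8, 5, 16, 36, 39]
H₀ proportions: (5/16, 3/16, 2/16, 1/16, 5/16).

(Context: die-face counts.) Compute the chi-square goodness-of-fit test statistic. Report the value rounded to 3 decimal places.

test statistic = 165.128

n = 104; E_i = n·p_i = [32.50, 19.50, 13.00, 6.50, 32.50]
χ² = (8−32.50)²/32.50 + (5−19.50)²/19.50 + (16−13.00)²/13.00 + (36−6.50)²/6.50 + (39−32.50)²/32.50 = 165.1282
df = 4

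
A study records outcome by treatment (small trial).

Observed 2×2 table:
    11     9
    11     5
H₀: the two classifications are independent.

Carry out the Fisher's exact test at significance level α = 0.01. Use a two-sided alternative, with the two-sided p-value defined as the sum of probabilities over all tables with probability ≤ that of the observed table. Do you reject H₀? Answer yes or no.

Margins: r₁=20, r₂=16, c₁=22, c₂=14, n=36
p_obs = C(20,11)·C(16,11)/C(36,22); sum pmf over tables with pmf ≤ p_obs
p-value (two-sided) = 0.50067
At α=0.01: p ≥ α → fail to reject H₀

reject H₀: no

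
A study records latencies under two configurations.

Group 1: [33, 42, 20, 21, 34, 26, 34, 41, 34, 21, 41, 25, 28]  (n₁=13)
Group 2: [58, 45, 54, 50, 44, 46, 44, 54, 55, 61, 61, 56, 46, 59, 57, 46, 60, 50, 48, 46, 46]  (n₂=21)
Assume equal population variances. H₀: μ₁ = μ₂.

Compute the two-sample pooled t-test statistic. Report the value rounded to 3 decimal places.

x̄₁=30.769, s₁=7.865, n₁=13
x̄₂=51.714, s₂=6.117, n₂=21
s_p² = [12·7.865² + 20·6.117²]/32 = 46.5810
SE = √(s_p²·(1/13+1/21)) = 2.4086
t = (30.769−51.714)/2.4086 = -8.6960
df = 32

test statistic = -8.696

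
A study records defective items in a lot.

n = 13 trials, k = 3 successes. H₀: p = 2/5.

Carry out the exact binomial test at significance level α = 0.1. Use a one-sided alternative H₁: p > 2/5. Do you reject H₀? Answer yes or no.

Exact binomial: n=13, k=3, p₀=2/5=0.4000
P(X≥3) from Σ C(n,i)·p₀^i·(1−p₀)^(n−i)
p-value (one-sided, H₁ greater) = 0.94210
At α=0.1: p ≥ α → fail to reject H₀

reject H₀: no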